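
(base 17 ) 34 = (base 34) 1l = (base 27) 21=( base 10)55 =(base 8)67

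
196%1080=196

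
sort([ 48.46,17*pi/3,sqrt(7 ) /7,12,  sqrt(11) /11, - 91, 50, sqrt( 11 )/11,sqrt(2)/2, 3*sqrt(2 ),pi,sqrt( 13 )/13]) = [ - 91,  sqrt(13 )/13,sqrt(11)/11,sqrt( 11) /11,sqrt (7 )/7 , sqrt( 2) /2,pi,3 * sqrt( 2),  12,17*pi/3 , 48.46,50] 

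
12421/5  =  12421/5 = 2484.20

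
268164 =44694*6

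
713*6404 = 4566052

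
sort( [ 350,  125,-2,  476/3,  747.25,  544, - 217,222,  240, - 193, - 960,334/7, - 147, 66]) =[ - 960, - 217 , - 193, - 147  , - 2,334/7,66,125, 476/3,  222,240,350,  544,747.25]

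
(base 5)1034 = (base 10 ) 144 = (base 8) 220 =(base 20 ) 74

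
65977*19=1253563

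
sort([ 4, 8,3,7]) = [ 3, 4, 7, 8]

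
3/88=3/88 =0.03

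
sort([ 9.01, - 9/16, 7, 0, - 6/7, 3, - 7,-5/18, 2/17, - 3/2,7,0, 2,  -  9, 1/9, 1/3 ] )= [- 9,-7, -3/2, - 6/7,  -  9/16,  -  5/18, 0, 0,1/9, 2/17, 1/3,2, 3, 7,7,9.01]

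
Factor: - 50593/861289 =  - 11^( - 1)*13^( - 1)*19^(  -  1)*317^(  -  1 ) * 50593^1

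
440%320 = 120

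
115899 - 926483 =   -  810584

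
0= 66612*0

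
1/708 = 1/708 =0.00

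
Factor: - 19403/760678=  - 2^ ( - 1 )*31^( - 1 )*12269^(- 1)*19403^1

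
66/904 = 33/452   =  0.07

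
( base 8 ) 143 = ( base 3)10200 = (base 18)59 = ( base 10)99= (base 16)63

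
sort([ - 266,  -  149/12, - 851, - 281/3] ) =[ - 851,-266, - 281/3, - 149/12] 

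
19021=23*827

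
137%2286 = 137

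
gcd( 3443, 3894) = 11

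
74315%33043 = 8229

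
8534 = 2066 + 6468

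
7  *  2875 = 20125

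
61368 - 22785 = 38583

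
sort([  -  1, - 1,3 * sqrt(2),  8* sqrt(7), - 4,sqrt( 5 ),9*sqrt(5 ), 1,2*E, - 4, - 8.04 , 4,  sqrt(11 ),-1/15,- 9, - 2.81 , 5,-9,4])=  [-9, - 9, - 8.04, - 4, - 4, - 2.81, - 1,-1,-1/15,1, sqrt(5), sqrt(11),4, 4,  3*sqrt( 2 ),5,2*E, 9*sqrt( 5) , 8 * sqrt(7 )]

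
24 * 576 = 13824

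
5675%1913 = 1849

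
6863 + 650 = 7513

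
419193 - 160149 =259044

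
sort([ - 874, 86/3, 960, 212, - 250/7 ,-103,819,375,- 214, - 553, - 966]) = [-966, - 874, - 553,-214, - 103, - 250/7,86/3 , 212,375,819,960]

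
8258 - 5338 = 2920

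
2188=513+1675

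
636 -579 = 57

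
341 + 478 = 819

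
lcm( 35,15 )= 105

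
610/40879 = 610/40879  =  0.01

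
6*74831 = 448986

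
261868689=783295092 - 521426403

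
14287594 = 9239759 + 5047835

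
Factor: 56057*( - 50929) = - 2854926953  =  -29^1 *1933^1*50929^1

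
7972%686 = 426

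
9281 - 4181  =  5100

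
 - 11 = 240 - 251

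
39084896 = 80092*488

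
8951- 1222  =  7729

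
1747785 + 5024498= 6772283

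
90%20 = 10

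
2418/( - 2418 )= -1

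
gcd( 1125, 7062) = 3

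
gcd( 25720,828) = 4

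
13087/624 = 13087/624 = 20.97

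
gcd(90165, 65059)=1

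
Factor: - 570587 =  - 570587^1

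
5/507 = 5/507 = 0.01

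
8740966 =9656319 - 915353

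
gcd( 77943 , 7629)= 3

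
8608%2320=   1648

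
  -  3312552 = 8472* ( - 391)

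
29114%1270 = 1174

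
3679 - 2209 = 1470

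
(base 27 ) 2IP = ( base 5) 30334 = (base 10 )1969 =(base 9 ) 2627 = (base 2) 11110110001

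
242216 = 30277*8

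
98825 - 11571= 87254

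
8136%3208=1720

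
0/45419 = 0=0.00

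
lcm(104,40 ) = 520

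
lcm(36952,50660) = 3140920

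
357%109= 30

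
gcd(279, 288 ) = 9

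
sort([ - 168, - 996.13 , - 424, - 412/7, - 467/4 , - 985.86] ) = [- 996.13, - 985.86,-424,-168, - 467/4,-412/7 ] 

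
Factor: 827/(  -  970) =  - 2^( - 1)*5^(- 1)*97^( -1)*827^1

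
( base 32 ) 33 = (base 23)47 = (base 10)99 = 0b1100011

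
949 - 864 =85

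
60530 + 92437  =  152967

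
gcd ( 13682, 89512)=2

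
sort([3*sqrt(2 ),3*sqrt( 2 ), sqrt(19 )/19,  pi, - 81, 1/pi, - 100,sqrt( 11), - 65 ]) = [ - 100, - 81, - 65, sqrt( 19 )/19, 1/pi,  pi, sqrt(11),3*sqrt( 2 ),3*sqrt(2 )] 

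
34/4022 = 17/2011 = 0.01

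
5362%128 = 114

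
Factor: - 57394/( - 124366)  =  11^( - 1)*5653^( - 1 )*28697^1=28697/62183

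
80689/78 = 80689/78 = 1034.47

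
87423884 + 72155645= 159579529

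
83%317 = 83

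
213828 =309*692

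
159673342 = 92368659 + 67304683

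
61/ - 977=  - 61/977 = - 0.06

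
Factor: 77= 7^1*11^1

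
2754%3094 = 2754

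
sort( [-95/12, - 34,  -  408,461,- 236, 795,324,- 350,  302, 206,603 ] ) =[-408,-350, - 236 , -34, - 95/12, 206, 302, 324, 461,603,795 ] 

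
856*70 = 59920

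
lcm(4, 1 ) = 4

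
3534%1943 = 1591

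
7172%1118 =464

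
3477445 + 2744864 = 6222309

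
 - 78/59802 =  - 13/9967 = - 0.00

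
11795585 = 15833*745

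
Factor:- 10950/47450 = - 3/13= - 3^1*13^ (-1 ) 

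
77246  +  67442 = 144688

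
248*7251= 1798248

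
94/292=47/146=0.32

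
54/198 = 3/11 = 0.27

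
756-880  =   - 124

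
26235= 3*8745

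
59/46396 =59/46396=   0.00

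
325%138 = 49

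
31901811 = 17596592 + 14305219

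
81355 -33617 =47738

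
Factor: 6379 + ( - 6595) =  - 216= - 2^3*3^3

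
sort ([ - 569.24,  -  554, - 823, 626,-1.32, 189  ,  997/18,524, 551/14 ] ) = [ - 823,-569.24, - 554,-1.32,551/14, 997/18,189,524, 626]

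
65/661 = 65/661=0.10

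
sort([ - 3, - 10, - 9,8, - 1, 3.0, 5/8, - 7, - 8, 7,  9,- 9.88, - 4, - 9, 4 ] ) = [ - 10, - 9.88, - 9,-9, - 8,- 7 , - 4,-3,  -  1,5/8,3.0,4,7,8,  9]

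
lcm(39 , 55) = 2145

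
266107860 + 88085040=354192900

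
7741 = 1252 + 6489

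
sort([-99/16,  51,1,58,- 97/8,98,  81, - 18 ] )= [ - 18 , - 97/8, - 99/16,1,  51,  58, 81,  98] 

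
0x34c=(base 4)31030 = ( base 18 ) 2ag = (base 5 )11334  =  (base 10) 844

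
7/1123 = 7/1123=0.01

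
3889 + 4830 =8719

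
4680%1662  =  1356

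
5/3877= 5/3877 = 0.00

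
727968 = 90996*8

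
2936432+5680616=8617048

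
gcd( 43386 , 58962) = 6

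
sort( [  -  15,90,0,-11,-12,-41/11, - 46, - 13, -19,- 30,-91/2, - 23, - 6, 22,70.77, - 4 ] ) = [ - 46, - 91/2, - 30 ,  -  23, - 19,- 15,- 13, - 12, - 11, -6, - 4, - 41/11, 0,22,70.77, 90] 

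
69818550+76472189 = 146290739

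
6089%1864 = 497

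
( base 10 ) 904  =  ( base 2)1110001000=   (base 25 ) 1b4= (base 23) 1G7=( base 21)211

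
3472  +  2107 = 5579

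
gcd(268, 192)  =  4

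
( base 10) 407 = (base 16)197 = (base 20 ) 107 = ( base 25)g7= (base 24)gn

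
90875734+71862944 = 162738678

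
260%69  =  53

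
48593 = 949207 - 900614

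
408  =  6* 68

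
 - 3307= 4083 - 7390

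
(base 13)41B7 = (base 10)9107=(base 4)2032103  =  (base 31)9EO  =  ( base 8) 21623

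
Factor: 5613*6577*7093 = 261850160193= 3^1 * 41^1*173^1 * 1871^1*6577^1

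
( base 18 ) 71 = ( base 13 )9A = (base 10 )127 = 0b1111111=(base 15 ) 87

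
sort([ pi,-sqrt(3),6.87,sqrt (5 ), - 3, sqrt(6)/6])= [-3, - sqrt ( 3) , sqrt(6) /6, sqrt(5),pi, 6.87]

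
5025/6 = 1675/2   =  837.50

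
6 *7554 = 45324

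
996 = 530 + 466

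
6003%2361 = 1281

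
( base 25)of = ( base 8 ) 1147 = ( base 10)615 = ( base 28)lr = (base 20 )1AF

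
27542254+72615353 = 100157607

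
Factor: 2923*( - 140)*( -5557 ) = 2274035540=2^2 *5^1*7^1*37^1*79^1*5557^1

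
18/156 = 3/26 =0.12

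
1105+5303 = 6408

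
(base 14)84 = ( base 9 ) 138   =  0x74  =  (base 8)164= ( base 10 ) 116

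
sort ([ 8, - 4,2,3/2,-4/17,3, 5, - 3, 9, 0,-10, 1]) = [ - 10 , - 4,-3, - 4/17,0,1, 3/2, 2,3,5, 8,  9 ]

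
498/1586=249/793  =  0.31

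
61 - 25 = 36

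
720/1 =720= 720.00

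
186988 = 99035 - -87953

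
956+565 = 1521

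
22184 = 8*2773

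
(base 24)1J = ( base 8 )53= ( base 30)1D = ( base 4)223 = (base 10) 43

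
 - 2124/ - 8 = 265 + 1/2 = 265.50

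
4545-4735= - 190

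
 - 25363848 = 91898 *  ( - 276)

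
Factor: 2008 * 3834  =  2^4*3^3*71^1*251^1 = 7698672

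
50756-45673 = 5083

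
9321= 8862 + 459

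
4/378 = 2/189 = 0.01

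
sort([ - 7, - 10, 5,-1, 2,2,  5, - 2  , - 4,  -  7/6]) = [-10,-7, -4, - 2, -7/6,-1, 2,  2, 5, 5 ] 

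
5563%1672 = 547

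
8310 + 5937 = 14247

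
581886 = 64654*9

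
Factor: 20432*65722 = 1342831904 = 2^5*17^1  *1277^1*1933^1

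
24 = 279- 255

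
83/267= 83/267   =  0.31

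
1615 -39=1576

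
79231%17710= 8391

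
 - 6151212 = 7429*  (-828)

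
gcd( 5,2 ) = 1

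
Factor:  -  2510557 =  - 7^1*53^1*67^1 * 101^1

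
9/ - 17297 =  - 9/17297 = - 0.00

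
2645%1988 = 657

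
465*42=19530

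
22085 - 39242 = - 17157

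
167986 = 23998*7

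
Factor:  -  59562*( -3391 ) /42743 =2^1*3^3*1103^1*3391^1*42743^( - 1) = 201974742/42743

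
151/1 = 151 = 151.00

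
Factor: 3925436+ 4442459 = 8367895 = 5^1*41^1 * 40819^1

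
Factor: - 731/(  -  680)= 43/40 = 2^( - 3 ) *5^(  -  1)*43^1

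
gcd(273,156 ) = 39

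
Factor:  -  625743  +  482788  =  - 142955 = -  5^1*28591^1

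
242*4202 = 1016884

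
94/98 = 47/49 = 0.96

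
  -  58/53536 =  - 29/26768 = - 0.00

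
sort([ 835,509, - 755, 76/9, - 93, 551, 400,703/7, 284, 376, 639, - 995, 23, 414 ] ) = [ - 995, -755, - 93 , 76/9,23,703/7,284,376, 400, 414 , 509, 551,639,835]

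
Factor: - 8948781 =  - 3^2 * 994309^1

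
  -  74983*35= - 2624405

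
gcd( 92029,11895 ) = 1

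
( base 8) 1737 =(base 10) 991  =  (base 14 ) 50B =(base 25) 1eg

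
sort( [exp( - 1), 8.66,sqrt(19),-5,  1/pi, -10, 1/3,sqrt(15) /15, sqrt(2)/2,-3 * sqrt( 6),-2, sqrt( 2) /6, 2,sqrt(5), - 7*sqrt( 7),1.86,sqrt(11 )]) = [ - 7 * sqrt(7),-10,  -  3 * sqrt( 6), - 5, - 2,sqrt( 2)/6,sqrt( 15) /15 , 1/pi,1/3 , exp( - 1 ),sqrt(2 )/2,1.86,2, sqrt(5 ), sqrt(11) , sqrt( 19),8.66]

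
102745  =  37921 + 64824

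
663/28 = 663/28 = 23.68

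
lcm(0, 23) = 0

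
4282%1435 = 1412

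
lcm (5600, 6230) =498400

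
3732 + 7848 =11580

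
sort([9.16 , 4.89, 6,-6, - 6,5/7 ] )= [ - 6,  -  6, 5/7,  4.89, 6, 9.16]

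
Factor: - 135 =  -3^3*5^1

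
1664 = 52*32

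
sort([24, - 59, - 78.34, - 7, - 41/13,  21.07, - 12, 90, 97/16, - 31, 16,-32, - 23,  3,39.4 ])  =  [-78.34,  -  59, - 32, - 31, - 23, - 12, - 7, - 41/13, 3, 97/16,16, 21.07, 24,  39.4 , 90 ]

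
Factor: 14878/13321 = 2^1 * 7^( - 1 )*11^ ( - 1 )*43^1 = 86/77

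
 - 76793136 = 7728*( - 9937) 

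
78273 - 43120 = 35153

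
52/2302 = 26/1151 = 0.02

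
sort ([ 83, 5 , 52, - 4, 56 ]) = [-4, 5,52, 56, 83] 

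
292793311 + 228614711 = 521408022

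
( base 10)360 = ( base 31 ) bj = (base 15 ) 190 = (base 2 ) 101101000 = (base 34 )ak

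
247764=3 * 82588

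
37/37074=1/1002 = 0.00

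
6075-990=5085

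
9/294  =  3/98 = 0.03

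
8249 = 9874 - 1625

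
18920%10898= 8022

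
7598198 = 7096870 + 501328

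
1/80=1/80 =0.01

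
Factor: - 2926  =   - 2^1*7^1*11^1*19^1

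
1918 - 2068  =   - 150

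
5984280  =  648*9235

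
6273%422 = 365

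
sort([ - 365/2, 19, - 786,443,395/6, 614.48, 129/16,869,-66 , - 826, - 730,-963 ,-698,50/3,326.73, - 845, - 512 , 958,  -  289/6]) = [-963, - 845, - 826,- 786,  -  730, - 698, - 512, - 365/2, - 66,-289/6,129/16,50/3 , 19,395/6, 326.73,443,614.48 , 869, 958] 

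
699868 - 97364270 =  - 96664402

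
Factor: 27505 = 5^1 * 5501^1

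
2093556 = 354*5914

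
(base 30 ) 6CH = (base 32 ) 5KH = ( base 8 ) 13221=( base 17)12GE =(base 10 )5777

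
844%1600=844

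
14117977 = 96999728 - 82881751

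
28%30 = 28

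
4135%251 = 119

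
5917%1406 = 293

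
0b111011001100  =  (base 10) 3788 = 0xecc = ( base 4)323030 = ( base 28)4n8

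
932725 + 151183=1083908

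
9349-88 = 9261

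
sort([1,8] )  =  [ 1, 8]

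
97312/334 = 291 + 59/167 = 291.35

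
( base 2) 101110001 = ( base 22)gh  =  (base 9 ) 450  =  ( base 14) 1c5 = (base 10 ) 369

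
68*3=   204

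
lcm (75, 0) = 0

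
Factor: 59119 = 59119^1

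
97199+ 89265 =186464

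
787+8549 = 9336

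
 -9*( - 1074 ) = 9666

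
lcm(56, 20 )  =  280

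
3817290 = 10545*362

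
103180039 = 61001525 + 42178514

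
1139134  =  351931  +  787203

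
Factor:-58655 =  - 5^1*11731^1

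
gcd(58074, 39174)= 6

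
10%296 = 10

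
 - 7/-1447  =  7/1447=0.00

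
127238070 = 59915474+67322596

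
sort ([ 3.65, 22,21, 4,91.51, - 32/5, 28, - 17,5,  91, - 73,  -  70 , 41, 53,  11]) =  [ - 73, - 70, - 17,-32/5, 3.65,4,5,  11, 21,  22, 28, 41, 53 , 91,91.51]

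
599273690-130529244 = 468744446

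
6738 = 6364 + 374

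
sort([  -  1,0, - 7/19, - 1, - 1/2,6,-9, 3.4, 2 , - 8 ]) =[ - 9, - 8, - 1, - 1,-1/2,-7/19,0, 2,3.4, 6 ]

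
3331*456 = 1518936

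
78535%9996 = 8563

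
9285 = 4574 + 4711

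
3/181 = 3/181 = 0.02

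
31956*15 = 479340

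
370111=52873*7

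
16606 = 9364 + 7242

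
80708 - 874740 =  - 794032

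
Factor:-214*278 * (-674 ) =2^3*107^1*139^1*337^1 =40097608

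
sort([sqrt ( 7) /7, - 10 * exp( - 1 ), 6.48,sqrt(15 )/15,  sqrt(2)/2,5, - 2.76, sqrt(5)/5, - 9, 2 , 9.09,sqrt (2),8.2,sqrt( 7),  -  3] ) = [ - 9, - 10*exp (-1 ),  -  3, - 2.76 , sqrt(15 ) /15, sqrt(7 )/7,  sqrt(5 )/5,sqrt( 2)/2,sqrt( 2),2, sqrt(7), 5, 6.48 , 8.2,9.09 ] 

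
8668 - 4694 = 3974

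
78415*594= 46578510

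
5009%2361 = 287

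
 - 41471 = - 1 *41471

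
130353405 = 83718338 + 46635067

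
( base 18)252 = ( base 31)NR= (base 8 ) 1344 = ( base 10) 740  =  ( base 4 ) 23210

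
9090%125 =90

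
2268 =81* 28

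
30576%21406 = 9170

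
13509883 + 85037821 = 98547704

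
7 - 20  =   - 13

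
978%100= 78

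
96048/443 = 96048/443 = 216.81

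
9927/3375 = 1103/375= 2.94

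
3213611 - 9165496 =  - 5951885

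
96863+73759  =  170622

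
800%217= 149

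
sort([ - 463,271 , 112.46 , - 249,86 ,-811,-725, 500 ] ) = [ - 811 , - 725, -463, - 249,  86, 112.46,271,500]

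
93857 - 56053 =37804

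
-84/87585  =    -  28/29195 = -0.00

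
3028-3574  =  -546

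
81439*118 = 9609802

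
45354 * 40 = 1814160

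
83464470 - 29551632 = 53912838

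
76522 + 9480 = 86002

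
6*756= 4536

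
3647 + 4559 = 8206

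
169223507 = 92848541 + 76374966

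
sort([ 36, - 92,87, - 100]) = [-100, - 92, 36 , 87] 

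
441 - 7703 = - 7262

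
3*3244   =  9732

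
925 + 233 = 1158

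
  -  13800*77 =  - 1062600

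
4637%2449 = 2188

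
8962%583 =217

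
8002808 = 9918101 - 1915293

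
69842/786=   88 + 337/393  =  88.86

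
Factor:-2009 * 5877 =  - 3^2*7^2*41^1*653^1 =-11806893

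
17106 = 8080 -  - 9026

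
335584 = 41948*8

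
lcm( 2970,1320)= 11880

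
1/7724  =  1/7724=   0.00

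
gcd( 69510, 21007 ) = 7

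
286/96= 143/48 = 2.98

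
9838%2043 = 1666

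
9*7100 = 63900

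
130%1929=130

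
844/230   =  3 + 77/115= 3.67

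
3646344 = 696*5239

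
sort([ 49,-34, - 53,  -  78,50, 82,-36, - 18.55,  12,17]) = [  -  78,- 53, - 36, - 34,-18.55,12,  17 , 49,  50,82 ]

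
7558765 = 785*9629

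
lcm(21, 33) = 231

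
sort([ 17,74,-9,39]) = [  -  9,  17,39, 74 ]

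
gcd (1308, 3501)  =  3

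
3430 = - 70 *(  -  49 )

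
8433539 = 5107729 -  - 3325810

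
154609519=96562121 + 58047398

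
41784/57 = 13928/19 = 733.05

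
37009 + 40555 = 77564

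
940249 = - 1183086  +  2123335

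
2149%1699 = 450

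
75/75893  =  75/75893  =  0.00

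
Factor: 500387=617^1*811^1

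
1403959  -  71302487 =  - 69898528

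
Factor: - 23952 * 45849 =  - 1098175248 = - 2^4 * 3^2*17^1*29^1*31^1*499^1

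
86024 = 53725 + 32299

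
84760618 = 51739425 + 33021193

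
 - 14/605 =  - 1 +591/605 = - 0.02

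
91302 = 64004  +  27298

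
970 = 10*97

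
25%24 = 1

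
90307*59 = 5328113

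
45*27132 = 1220940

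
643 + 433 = 1076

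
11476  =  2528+8948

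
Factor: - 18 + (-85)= - 103^1 = -103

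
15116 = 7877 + 7239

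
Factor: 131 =131^1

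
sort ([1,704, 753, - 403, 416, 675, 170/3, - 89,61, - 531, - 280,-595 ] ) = [ - 595, - 531, - 403, - 280 ,-89,1, 170/3, 61, 416, 675, 704,753] 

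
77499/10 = 7749+ 9/10 = 7749.90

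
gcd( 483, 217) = 7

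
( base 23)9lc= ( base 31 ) 5EH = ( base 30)5P6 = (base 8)12210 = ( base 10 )5256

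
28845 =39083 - 10238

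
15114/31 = 487 +17/31 = 487.55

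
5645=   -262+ 5907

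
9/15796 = 9/15796 = 0.00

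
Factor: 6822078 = 2^1*3^1*353^1*  3221^1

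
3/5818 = 3/5818=0.00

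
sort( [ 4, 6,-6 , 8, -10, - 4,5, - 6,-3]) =[-10, - 6,  -  6, - 4,-3, 4, 5 , 6,  8 ] 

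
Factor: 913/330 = 83/30= 2^( - 1)*3^( - 1)*5^( - 1)*83^1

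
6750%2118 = 396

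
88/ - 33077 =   -  8/3007= - 0.00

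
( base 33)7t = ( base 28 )98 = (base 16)104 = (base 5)2020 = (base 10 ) 260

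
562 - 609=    - 47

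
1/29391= 1/29391 = 0.00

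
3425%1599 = 227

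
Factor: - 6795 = -3^2*5^1*151^1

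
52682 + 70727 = 123409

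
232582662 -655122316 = -422539654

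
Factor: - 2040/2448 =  - 2^( - 1 )*3^( - 1) *5^1=-5/6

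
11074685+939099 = 12013784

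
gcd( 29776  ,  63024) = 16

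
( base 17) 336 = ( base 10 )924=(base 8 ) 1634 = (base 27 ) 176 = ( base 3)1021020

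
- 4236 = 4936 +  - 9172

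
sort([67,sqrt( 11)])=[ sqrt( 11) , 67]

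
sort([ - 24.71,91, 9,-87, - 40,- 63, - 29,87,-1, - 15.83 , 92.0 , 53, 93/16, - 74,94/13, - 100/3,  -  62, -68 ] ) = [ - 87, - 74, -68, - 63 ,-62, - 40, - 100/3, - 29,-24.71,-15.83, - 1,93/16, 94/13,9,53, 87, 91,92.0 ] 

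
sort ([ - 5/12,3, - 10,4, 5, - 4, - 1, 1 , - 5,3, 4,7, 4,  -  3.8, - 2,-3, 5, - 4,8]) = [ - 10, - 5, - 4, - 4, - 3.8, - 3, - 2,-1,  -  5/12,1, 3 , 3, 4, 4,4,5, 5, 7,8] 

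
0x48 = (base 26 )2k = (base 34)24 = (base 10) 72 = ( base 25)2m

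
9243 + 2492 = 11735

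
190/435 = 38/87 = 0.44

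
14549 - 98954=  - 84405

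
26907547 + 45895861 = 72803408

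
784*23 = 18032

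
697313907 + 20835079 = 718148986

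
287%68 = 15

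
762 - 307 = 455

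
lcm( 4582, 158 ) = 4582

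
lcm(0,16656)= 0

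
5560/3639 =1 + 1921/3639 = 1.53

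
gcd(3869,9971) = 1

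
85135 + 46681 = 131816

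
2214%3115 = 2214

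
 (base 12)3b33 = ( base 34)5u7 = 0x1A97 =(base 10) 6807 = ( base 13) 3138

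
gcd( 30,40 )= 10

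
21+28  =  49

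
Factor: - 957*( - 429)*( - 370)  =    -  151904610= - 2^1* 3^2*5^1*11^2*13^1*29^1*37^1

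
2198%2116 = 82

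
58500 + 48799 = 107299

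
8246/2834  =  2+1289/1417 = 2.91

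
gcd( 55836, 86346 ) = 54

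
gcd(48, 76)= 4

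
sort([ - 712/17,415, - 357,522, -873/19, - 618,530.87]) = [- 618, - 357,- 873/19, - 712/17, 415,522,530.87]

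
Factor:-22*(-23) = 2^1*11^1* 23^1 =506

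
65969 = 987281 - 921312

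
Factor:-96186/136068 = - 2^(-1)*29^( - 1 ) *41^1=- 41/58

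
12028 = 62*194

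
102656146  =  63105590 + 39550556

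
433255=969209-535954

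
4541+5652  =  10193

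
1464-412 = 1052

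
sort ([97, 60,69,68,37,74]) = [37 , 60,68,69,74,97]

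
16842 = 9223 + 7619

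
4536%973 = 644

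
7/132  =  7/132= 0.05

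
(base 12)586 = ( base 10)822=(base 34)O6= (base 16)336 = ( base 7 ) 2253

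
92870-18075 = 74795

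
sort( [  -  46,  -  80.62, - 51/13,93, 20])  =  [ - 80.62, - 46, - 51/13,  20,  93]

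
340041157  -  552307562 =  - 212266405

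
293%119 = 55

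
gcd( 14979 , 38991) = 3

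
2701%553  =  489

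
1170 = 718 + 452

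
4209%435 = 294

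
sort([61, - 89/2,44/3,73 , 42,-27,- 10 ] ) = [-89/2, - 27, - 10,44/3,42,61,73 ] 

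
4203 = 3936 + 267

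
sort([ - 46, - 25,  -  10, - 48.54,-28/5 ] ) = [-48.54, - 46,- 25  ,-10 , - 28/5] 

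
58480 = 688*85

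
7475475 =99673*75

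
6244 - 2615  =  3629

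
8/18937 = 8/18937  =  0.00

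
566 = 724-158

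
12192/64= 381/2 =190.50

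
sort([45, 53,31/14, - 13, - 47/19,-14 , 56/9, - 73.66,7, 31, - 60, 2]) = [ -73.66, - 60,-14, - 13,-47/19,2 , 31/14,56/9,7,31,45, 53]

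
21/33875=21/33875 = 0.00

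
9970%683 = 408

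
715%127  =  80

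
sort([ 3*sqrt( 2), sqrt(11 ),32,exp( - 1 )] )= [ exp(-1), sqrt(11),3*sqrt(2) , 32 ]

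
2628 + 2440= 5068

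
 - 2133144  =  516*( - 4134) 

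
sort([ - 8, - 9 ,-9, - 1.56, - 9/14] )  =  [ - 9, - 9, - 8,- 1.56,- 9/14 ] 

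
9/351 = 1/39 =0.03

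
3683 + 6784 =10467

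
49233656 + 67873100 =117106756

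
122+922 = 1044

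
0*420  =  0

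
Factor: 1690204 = 2^2*422551^1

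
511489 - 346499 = 164990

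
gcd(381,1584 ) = 3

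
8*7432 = 59456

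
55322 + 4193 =59515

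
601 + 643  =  1244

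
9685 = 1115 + 8570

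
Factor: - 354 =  - 2^1*3^1*59^1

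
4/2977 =4/2977 =0.00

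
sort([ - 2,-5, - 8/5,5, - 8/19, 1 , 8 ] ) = [ - 5, - 2 ,-8/5, - 8/19,1,5,8]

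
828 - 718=110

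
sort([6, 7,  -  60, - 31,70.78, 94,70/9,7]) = [-60, - 31, 6, 7,7,70/9,70.78,  94]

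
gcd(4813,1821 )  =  1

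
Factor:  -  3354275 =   -  5^2* 134171^1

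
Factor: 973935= 3^2*5^1*23^1*941^1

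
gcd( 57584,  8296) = 488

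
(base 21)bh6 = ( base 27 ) 743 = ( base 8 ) 12136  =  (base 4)1101132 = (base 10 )5214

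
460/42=230/21 = 10.95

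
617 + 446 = 1063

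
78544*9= 706896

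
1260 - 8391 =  - 7131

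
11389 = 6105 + 5284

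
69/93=23/31 = 0.74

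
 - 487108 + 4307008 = 3819900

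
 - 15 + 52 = 37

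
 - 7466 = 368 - 7834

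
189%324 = 189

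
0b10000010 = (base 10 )130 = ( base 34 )3s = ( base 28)4I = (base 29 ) 4E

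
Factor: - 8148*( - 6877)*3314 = 2^3 * 3^1*7^1*13^1*23^2 * 97^1 * 1657^1= 185695999944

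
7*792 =5544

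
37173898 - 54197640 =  - 17023742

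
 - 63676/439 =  - 63676/439= - 145.05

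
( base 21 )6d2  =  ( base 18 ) 905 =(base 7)11342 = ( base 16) b69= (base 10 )2921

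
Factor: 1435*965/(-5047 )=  -197825/721 = -  5^2 * 7^( - 1)*41^1*103^( -1 )*193^1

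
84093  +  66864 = 150957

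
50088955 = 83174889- 33085934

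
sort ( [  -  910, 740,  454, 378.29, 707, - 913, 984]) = [ - 913, - 910,  378.29 , 454,707,740, 984]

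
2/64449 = 2/64449 = 0.00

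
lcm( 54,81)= 162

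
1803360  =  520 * 3468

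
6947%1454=1131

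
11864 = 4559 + 7305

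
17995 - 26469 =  - 8474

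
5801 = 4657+1144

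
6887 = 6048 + 839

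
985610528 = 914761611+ 70848917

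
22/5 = 22/5 = 4.40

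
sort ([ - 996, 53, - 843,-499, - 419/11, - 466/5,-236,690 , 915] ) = [ - 996,- 843, - 499, - 236,-466/5,  -  419/11,53,690,915 ]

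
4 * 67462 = 269848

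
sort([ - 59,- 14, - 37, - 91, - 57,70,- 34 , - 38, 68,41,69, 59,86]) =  [ - 91,-59, - 57,  -  38 , - 37, - 34, - 14, 41,59, 68 , 69,70, 86]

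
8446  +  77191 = 85637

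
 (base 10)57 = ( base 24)29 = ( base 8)71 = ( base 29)1s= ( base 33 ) 1o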